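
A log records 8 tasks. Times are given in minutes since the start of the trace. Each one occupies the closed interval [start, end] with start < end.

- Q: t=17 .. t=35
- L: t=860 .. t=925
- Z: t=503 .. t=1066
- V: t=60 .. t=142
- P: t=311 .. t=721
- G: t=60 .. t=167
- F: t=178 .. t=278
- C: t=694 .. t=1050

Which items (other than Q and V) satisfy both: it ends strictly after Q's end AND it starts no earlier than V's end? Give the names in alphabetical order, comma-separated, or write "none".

Conditions: its end is strictly after Q's end (X.end > t=35) AND its start is no earlier than V's end (X.start >= t=142).
C: end t=1050 > t=35? ✓; start t=694 >= t=142? ✓ → yes.
F: end t=278 > t=35? ✓; start t=178 >= t=142? ✓ → yes.
G: end t=167 > t=35? ✓; start t=60 >= t=142? ✗ → no.
L: end t=925 > t=35? ✓; start t=860 >= t=142? ✓ → yes.
P: end t=721 > t=35? ✓; start t=311 >= t=142? ✓ → yes.
Z: end t=1066 > t=35? ✓; start t=503 >= t=142? ✓ → yes.
Result: C, F, L, P, Z.

C, F, L, P, Z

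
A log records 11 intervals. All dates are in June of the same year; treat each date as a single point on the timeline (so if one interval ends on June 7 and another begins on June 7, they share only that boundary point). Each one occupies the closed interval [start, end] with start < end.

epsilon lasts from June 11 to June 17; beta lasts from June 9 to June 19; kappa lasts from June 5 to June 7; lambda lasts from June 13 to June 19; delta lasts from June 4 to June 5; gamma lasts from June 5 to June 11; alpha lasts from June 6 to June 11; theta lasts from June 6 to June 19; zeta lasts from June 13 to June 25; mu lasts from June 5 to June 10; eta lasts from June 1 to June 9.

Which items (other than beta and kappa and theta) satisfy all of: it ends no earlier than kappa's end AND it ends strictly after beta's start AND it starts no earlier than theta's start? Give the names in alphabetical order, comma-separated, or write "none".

Conditions: its end is no earlier than kappa's end (X.end >= June 7) AND its end is strictly after beta's start (X.end > June 9) AND its start is no earlier than theta's start (X.start >= June 6).
alpha: end June 11 >= June 7? ✓; end June 11 > June 9? ✓; start June 6 >= June 6? ✓ → yes.
delta: end June 5 >= June 7? ✗; end June 5 > June 9? ✗; start June 4 >= June 6? ✗ → no.
epsilon: end June 17 >= June 7? ✓; end June 17 > June 9? ✓; start June 11 >= June 6? ✓ → yes.
eta: end June 9 >= June 7? ✓; end June 9 > June 9? ✗; start June 1 >= June 6? ✗ → no.
gamma: end June 11 >= June 7? ✓; end June 11 > June 9? ✓; start June 5 >= June 6? ✗ → no.
lambda: end June 19 >= June 7? ✓; end June 19 > June 9? ✓; start June 13 >= June 6? ✓ → yes.
mu: end June 10 >= June 7? ✓; end June 10 > June 9? ✓; start June 5 >= June 6? ✗ → no.
zeta: end June 25 >= June 7? ✓; end June 25 > June 9? ✓; start June 13 >= June 6? ✓ → yes.
Result: alpha, epsilon, lambda, zeta.

alpha, epsilon, lambda, zeta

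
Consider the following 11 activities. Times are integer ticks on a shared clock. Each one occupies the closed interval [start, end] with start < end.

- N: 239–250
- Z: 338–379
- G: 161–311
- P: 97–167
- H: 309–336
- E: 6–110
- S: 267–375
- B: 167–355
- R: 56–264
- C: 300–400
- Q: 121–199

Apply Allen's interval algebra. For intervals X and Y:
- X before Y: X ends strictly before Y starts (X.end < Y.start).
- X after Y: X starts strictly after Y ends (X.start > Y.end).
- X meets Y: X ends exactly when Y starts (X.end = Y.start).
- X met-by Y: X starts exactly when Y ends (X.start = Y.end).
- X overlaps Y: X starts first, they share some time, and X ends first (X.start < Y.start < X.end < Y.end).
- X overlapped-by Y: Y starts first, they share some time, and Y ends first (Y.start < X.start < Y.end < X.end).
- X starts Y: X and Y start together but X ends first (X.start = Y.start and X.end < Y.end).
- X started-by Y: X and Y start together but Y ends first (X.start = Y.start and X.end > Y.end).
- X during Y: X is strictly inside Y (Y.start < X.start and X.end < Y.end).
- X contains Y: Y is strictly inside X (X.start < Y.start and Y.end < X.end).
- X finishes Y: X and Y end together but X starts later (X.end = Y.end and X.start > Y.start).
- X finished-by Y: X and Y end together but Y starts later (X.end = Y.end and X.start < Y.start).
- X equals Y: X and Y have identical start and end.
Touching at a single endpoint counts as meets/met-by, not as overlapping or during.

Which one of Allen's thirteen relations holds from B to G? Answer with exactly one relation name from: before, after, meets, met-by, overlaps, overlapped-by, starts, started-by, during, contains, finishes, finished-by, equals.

B = [167, 355]; G = [161, 311].
Compare endpoints: B.start > G.start, B.start < G.end, B.end > G.start, B.end > G.end.
That pattern is 'overlapped-by'.

overlapped-by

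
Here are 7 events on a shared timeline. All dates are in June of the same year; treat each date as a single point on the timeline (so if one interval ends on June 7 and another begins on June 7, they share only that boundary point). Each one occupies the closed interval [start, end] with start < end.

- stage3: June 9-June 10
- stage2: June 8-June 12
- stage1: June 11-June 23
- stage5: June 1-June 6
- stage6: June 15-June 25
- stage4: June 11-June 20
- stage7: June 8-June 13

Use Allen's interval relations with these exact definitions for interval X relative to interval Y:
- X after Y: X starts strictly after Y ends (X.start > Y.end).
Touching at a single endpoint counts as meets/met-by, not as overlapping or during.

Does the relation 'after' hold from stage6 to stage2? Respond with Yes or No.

stage6 = [June 15, June 25], stage2 = [June 8, June 12].
Actual relation of stage6 to stage2: after.
Asked whether 'after' holds → Yes.

Yes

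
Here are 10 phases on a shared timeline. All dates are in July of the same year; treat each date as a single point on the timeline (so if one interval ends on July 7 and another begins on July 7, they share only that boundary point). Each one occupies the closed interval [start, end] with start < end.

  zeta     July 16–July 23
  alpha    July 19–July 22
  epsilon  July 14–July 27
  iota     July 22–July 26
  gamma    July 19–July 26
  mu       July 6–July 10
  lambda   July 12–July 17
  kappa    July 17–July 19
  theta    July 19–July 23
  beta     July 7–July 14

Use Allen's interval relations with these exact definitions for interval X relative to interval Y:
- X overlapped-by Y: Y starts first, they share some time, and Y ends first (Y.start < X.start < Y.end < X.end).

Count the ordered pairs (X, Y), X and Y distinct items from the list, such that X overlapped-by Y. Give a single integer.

Checking all 90 ordered pairs for relation 'overlapped-by'; matching pairs in alphabetical order:
(beta, mu): beta overlapped-by mu ✓
(epsilon, lambda): epsilon overlapped-by lambda ✓
(gamma, zeta): gamma overlapped-by zeta ✓
(iota, theta): iota overlapped-by theta ✓
(iota, zeta): iota overlapped-by zeta ✓
(lambda, beta): lambda overlapped-by beta ✓
(zeta, lambda): zeta overlapped-by lambda ✓
Count: 7.

7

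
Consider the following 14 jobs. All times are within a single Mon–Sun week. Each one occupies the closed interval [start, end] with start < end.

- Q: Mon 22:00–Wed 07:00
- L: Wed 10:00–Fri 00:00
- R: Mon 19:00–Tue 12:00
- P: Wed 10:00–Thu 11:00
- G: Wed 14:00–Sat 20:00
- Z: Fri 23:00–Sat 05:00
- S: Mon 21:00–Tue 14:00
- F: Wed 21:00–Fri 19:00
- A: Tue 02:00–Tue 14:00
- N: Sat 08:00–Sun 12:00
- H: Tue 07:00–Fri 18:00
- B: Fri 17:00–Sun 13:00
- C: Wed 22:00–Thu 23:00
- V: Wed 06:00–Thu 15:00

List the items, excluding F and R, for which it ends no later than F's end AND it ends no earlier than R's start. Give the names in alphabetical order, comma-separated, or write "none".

A, C, H, L, P, Q, S, V

Conditions: its end is no later than F's end (X.end <= Fri 19:00) AND its end is no earlier than R's start (X.end >= Mon 19:00).
A: end Tue 14:00 <= Fri 19:00? ✓; end Tue 14:00 >= Mon 19:00? ✓ → yes.
B: end Sun 13:00 <= Fri 19:00? ✗; end Sun 13:00 >= Mon 19:00? ✓ → no.
C: end Thu 23:00 <= Fri 19:00? ✓; end Thu 23:00 >= Mon 19:00? ✓ → yes.
G: end Sat 20:00 <= Fri 19:00? ✗; end Sat 20:00 >= Mon 19:00? ✓ → no.
H: end Fri 18:00 <= Fri 19:00? ✓; end Fri 18:00 >= Mon 19:00? ✓ → yes.
L: end Fri 00:00 <= Fri 19:00? ✓; end Fri 00:00 >= Mon 19:00? ✓ → yes.
N: end Sun 12:00 <= Fri 19:00? ✗; end Sun 12:00 >= Mon 19:00? ✓ → no.
P: end Thu 11:00 <= Fri 19:00? ✓; end Thu 11:00 >= Mon 19:00? ✓ → yes.
Q: end Wed 07:00 <= Fri 19:00? ✓; end Wed 07:00 >= Mon 19:00? ✓ → yes.
S: end Tue 14:00 <= Fri 19:00? ✓; end Tue 14:00 >= Mon 19:00? ✓ → yes.
V: end Thu 15:00 <= Fri 19:00? ✓; end Thu 15:00 >= Mon 19:00? ✓ → yes.
Z: end Sat 05:00 <= Fri 19:00? ✗; end Sat 05:00 >= Mon 19:00? ✓ → no.
Result: A, C, H, L, P, Q, S, V.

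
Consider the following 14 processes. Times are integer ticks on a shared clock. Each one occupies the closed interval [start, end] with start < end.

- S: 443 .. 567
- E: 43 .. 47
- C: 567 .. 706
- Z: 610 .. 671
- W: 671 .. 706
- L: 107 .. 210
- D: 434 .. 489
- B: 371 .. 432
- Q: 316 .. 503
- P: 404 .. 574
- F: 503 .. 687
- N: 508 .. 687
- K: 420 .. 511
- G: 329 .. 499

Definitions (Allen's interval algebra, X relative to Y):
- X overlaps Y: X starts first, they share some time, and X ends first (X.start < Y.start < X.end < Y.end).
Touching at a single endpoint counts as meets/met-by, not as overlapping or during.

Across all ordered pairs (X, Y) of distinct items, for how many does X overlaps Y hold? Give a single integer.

21

Checking all 182 ordered pairs for relation 'overlaps'; matching pairs in alphabetical order:
(B, K): B overlaps K ✓
(B, P): B overlaps P ✓
(D, S): D overlaps S ✓
(F, C): F overlaps C ✓
(F, W): F overlaps W ✓
(G, K): G overlaps K ✓
(G, P): G overlaps P ✓
(G, S): G overlaps S ✓
(K, F): K overlaps F ✓
(K, N): K overlaps N ✓
(K, S): K overlaps S ✓
(N, C): N overlaps C ✓
(N, W): N overlaps W ✓
(P, C): P overlaps C ✓
(P, F): P overlaps F ✓
(P, N): P overlaps N ✓
(Q, K): Q overlaps K ✓
(Q, P): Q overlaps P ✓
(Q, S): Q overlaps S ✓
(S, F): S overlaps F ✓
(S, N): S overlaps N ✓
Count: 21.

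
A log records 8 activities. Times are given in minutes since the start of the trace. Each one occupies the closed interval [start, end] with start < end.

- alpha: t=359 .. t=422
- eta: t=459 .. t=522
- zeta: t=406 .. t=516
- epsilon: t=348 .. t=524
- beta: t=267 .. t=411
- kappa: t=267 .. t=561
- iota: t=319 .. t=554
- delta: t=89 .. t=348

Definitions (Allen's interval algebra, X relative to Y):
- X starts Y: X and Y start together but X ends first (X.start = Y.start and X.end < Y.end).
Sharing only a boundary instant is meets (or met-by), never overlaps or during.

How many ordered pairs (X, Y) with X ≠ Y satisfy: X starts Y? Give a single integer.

1

Checking all 56 ordered pairs for relation 'starts'; matching pairs in alphabetical order:
(beta, kappa): beta starts kappa ✓
Count: 1.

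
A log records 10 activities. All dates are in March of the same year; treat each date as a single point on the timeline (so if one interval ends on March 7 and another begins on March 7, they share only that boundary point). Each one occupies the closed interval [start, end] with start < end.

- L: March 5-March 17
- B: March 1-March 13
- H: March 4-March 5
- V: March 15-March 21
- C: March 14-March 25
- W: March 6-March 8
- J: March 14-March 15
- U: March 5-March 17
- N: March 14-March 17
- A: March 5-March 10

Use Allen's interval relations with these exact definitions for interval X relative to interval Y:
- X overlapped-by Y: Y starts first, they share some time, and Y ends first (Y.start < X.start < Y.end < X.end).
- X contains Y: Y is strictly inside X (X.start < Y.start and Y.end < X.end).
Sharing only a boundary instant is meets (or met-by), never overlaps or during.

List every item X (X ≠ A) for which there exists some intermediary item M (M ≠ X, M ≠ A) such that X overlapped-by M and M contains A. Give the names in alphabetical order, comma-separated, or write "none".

Target A = [March 5, March 10].
Intermediaries M with M contains A: B.
Via B — items with X overlapped-by B: L, U.
Union: L, U.

L, U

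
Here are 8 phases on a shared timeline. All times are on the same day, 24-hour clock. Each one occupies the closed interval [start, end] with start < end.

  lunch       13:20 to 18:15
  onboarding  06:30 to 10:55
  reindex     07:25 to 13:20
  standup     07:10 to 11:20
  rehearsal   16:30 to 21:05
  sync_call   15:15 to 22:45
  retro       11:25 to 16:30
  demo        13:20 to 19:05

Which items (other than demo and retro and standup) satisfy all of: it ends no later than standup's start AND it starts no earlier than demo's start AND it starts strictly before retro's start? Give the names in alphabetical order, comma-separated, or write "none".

none

Conditions: its end is no later than standup's start (X.end <= 07:10) AND its start is no earlier than demo's start (X.start >= 13:20) AND its start is strictly before retro's start (X.start < 11:25).
lunch: end 18:15 <= 07:10? ✗; start 13:20 >= 13:20? ✓; start 13:20 < 11:25? ✗ → no.
onboarding: end 10:55 <= 07:10? ✗; start 06:30 >= 13:20? ✗; start 06:30 < 11:25? ✓ → no.
rehearsal: end 21:05 <= 07:10? ✗; start 16:30 >= 13:20? ✓; start 16:30 < 11:25? ✗ → no.
reindex: end 13:20 <= 07:10? ✗; start 07:25 >= 13:20? ✗; start 07:25 < 11:25? ✓ → no.
sync_call: end 22:45 <= 07:10? ✗; start 15:15 >= 13:20? ✓; start 15:15 < 11:25? ✗ → no.
Result: none.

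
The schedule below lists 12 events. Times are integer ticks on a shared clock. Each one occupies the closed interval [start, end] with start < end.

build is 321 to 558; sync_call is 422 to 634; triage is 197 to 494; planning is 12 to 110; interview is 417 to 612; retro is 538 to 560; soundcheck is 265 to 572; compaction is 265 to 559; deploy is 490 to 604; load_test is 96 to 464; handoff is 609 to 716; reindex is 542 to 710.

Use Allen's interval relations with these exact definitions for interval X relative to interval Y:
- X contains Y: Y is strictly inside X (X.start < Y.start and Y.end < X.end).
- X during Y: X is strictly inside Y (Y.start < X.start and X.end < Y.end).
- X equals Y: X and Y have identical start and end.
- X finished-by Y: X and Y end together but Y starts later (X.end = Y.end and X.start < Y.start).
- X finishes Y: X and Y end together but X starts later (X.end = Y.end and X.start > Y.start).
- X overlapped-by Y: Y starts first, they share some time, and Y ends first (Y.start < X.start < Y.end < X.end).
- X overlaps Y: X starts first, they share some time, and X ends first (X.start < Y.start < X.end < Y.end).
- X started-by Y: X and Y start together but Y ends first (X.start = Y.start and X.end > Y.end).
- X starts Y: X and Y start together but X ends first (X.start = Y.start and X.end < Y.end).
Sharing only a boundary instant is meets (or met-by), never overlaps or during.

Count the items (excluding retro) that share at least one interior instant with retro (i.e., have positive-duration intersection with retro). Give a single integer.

Target retro = [538, 560].
build [321, 558] → overlaps → counts.
compaction [265, 559] → overlaps → counts.
deploy [490, 604] → contains → counts.
handoff [609, 716] → after → no.
interview [417, 612] → contains → counts.
load_test [96, 464] → before → no.
planning [12, 110] → before → no.
reindex [542, 710] → overlapped-by → counts.
soundcheck [265, 572] → contains → counts.
sync_call [422, 634] → contains → counts.
triage [197, 494] → before → no.
Total: 7.

7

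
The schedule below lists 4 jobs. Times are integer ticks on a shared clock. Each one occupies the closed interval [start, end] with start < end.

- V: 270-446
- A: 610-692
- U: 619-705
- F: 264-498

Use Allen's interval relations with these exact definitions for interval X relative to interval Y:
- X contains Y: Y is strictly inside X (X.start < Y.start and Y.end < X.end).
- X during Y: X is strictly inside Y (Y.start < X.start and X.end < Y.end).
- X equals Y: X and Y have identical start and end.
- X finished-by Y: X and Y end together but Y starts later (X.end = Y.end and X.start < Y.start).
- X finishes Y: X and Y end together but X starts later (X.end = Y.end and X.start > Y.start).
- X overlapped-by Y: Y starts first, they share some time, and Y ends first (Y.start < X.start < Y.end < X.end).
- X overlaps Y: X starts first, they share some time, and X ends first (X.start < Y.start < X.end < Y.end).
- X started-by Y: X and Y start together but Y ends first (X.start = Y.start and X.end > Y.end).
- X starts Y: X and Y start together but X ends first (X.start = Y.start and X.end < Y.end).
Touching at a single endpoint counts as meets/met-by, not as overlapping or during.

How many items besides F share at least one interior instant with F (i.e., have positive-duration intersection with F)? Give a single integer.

1

Target F = [264, 498].
A [610, 692] → after → no.
U [619, 705] → after → no.
V [270, 446] → during → counts.
Total: 1.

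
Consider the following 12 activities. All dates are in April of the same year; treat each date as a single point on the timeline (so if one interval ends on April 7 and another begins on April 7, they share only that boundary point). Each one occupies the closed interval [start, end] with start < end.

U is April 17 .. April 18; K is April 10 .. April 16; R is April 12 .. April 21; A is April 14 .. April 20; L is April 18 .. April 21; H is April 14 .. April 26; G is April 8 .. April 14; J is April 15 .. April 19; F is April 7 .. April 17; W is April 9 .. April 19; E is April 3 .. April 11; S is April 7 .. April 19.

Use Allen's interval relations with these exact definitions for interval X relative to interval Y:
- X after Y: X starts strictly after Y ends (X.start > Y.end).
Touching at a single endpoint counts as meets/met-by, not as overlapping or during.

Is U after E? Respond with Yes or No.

Yes

U = [April 17, April 18], E = [April 3, April 11].
Actual relation of U to E: after.
Asked whether 'after' holds → Yes.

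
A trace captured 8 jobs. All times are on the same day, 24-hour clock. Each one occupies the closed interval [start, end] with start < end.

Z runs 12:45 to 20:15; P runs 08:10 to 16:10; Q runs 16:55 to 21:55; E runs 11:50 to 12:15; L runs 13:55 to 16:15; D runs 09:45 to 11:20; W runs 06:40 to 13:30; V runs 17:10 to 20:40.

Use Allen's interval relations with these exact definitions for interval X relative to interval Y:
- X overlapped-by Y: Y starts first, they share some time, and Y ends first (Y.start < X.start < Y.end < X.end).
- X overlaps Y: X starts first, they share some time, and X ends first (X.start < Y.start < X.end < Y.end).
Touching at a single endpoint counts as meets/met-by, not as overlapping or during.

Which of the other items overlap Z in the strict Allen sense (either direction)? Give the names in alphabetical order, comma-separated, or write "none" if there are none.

P, Q, V, W

Target Z = [12:45, 20:15].
D [09:45, 11:20] → before → no.
E [11:50, 12:15] → before → no.
L [13:55, 16:15] → during → no.
P [08:10, 16:10] → overlaps → yes.
Q [16:55, 21:55] → overlapped-by → yes.
V [17:10, 20:40] → overlapped-by → yes.
W [06:40, 13:30] → overlaps → yes.
Result: P, Q, V, W.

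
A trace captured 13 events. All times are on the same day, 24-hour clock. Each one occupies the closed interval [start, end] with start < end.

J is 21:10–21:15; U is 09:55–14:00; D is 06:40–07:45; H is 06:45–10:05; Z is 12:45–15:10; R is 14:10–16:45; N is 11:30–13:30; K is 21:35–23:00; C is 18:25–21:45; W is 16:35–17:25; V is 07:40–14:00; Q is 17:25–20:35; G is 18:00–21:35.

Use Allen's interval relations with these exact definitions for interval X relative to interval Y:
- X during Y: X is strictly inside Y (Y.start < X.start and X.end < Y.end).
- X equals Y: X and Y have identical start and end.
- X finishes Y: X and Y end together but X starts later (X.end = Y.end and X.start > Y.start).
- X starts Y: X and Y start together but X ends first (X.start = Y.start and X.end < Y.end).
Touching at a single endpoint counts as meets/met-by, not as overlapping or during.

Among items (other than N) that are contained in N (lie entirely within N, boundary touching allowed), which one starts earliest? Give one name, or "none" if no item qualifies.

none

Target N = [11:30, 13:30].
C [18:25, 21:45] → after → excluded.
D [06:40, 07:45] → before → excluded.
G [18:00, 21:35] → after → excluded.
H [06:45, 10:05] → before → excluded.
J [21:10, 21:15] → after → excluded.
K [21:35, 23:00] → after → excluded.
Q [17:25, 20:35] → after → excluded.
R [14:10, 16:45] → after → excluded.
U [09:55, 14:00] → contains → excluded.
V [07:40, 14:00] → contains → excluded.
W [16:35, 17:25] → after → excluded.
Z [12:45, 15:10] → overlapped-by → excluded.
No candidates → none.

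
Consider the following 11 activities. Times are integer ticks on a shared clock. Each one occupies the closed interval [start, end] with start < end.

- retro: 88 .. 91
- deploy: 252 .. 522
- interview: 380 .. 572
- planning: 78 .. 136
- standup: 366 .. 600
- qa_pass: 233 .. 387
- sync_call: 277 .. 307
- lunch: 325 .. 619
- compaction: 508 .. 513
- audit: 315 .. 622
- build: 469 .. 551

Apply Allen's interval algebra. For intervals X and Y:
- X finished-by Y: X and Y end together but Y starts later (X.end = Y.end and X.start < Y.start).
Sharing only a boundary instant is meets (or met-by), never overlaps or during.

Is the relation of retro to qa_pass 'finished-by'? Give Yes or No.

retro = [88, 91], qa_pass = [233, 387].
Actual relation of retro to qa_pass: before.
Asked whether 'finished-by' holds → No.

No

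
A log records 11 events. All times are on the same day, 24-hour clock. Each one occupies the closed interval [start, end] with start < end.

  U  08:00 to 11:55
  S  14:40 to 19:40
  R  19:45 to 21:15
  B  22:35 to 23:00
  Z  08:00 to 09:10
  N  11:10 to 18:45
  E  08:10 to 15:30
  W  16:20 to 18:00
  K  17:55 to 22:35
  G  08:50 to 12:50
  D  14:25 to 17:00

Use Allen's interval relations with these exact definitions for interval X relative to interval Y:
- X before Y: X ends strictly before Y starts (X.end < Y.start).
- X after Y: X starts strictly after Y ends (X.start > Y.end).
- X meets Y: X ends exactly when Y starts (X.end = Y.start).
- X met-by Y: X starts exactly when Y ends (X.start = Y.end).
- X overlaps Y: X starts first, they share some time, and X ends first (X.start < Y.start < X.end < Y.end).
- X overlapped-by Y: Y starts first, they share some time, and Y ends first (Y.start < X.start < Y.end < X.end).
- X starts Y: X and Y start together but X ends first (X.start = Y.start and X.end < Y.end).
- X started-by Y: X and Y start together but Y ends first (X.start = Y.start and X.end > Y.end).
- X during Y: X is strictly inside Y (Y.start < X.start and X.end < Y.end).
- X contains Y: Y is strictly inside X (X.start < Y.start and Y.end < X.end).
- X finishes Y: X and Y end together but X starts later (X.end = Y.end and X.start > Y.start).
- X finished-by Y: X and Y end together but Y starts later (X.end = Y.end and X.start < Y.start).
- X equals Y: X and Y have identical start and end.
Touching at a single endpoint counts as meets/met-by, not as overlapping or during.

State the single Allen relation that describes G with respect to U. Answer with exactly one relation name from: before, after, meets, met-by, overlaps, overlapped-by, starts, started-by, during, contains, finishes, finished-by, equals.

G = [08:50, 12:50]; U = [08:00, 11:55].
Compare endpoints: G.start > U.start, G.start < U.end, G.end > U.start, G.end > U.end.
That pattern is 'overlapped-by'.

overlapped-by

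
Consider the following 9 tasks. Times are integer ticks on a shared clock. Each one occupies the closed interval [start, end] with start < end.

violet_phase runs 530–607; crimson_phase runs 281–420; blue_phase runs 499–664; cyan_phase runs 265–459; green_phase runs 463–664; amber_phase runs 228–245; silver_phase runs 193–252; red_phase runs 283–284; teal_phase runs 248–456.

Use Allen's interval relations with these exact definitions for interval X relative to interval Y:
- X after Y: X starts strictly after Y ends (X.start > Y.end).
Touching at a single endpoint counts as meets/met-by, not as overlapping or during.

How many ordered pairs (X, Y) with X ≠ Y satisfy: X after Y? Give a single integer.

25

Checking all 72 ordered pairs for relation 'after'; matching pairs in alphabetical order:
(blue_phase, amber_phase): blue_phase after amber_phase ✓
(blue_phase, crimson_phase): blue_phase after crimson_phase ✓
(blue_phase, cyan_phase): blue_phase after cyan_phase ✓
(blue_phase, red_phase): blue_phase after red_phase ✓
(blue_phase, silver_phase): blue_phase after silver_phase ✓
(blue_phase, teal_phase): blue_phase after teal_phase ✓
(crimson_phase, amber_phase): crimson_phase after amber_phase ✓
(crimson_phase, silver_phase): crimson_phase after silver_phase ✓
(cyan_phase, amber_phase): cyan_phase after amber_phase ✓
(cyan_phase, silver_phase): cyan_phase after silver_phase ✓
(green_phase, amber_phase): green_phase after amber_phase ✓
(green_phase, crimson_phase): green_phase after crimson_phase ✓
(green_phase, cyan_phase): green_phase after cyan_phase ✓
(green_phase, red_phase): green_phase after red_phase ✓
(green_phase, silver_phase): green_phase after silver_phase ✓
(green_phase, teal_phase): green_phase after teal_phase ✓
(red_phase, amber_phase): red_phase after amber_phase ✓
(red_phase, silver_phase): red_phase after silver_phase ✓
(teal_phase, amber_phase): teal_phase after amber_phase ✓
(violet_phase, amber_phase): violet_phase after amber_phase ✓
(violet_phase, crimson_phase): violet_phase after crimson_phase ✓
(violet_phase, cyan_phase): violet_phase after cyan_phase ✓
(violet_phase, red_phase): violet_phase after red_phase ✓
(violet_phase, silver_phase): violet_phase after silver_phase ✓
... plus 1 further pairs not listed.
Count: 25.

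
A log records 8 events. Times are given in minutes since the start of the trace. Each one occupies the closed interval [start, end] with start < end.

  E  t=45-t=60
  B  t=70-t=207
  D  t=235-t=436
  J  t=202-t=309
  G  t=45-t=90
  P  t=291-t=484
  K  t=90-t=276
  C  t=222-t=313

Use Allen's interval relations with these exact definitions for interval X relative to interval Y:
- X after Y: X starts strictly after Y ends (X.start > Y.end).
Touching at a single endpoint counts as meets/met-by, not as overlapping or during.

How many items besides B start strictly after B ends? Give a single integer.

3

Target B = [t=70, t=207].
C [t=222, t=313] → after → counts.
D [t=235, t=436] → after → counts.
E [t=45, t=60] → before → no.
G [t=45, t=90] → overlaps → no.
J [t=202, t=309] → overlapped-by → no.
K [t=90, t=276] → overlapped-by → no.
P [t=291, t=484] → after → counts.
Total: 3.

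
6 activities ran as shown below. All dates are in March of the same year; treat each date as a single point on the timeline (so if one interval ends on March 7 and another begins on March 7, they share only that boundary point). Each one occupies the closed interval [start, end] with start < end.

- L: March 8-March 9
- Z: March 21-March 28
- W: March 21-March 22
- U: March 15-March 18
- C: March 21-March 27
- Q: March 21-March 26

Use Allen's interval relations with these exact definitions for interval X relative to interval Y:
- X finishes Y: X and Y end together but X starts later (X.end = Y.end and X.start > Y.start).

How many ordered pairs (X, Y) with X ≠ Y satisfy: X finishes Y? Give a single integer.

0

Checking all 30 ordered pairs for relation 'finishes'; matching pairs in alphabetical order:
No pair satisfies it.
Count: 0.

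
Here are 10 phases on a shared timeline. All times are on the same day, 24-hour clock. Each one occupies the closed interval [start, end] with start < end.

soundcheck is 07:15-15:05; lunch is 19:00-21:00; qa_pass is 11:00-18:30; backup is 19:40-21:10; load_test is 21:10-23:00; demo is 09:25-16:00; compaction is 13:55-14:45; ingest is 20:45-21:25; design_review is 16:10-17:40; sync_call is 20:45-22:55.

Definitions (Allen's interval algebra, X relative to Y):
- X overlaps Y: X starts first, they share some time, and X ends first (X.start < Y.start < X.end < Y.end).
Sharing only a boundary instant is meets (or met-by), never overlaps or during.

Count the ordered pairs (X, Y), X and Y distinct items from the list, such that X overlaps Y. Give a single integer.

10

Checking all 90 ordered pairs for relation 'overlaps'; matching pairs in alphabetical order:
(backup, ingest): backup overlaps ingest ✓
(backup, sync_call): backup overlaps sync_call ✓
(demo, qa_pass): demo overlaps qa_pass ✓
(ingest, load_test): ingest overlaps load_test ✓
(lunch, backup): lunch overlaps backup ✓
(lunch, ingest): lunch overlaps ingest ✓
(lunch, sync_call): lunch overlaps sync_call ✓
(soundcheck, demo): soundcheck overlaps demo ✓
(soundcheck, qa_pass): soundcheck overlaps qa_pass ✓
(sync_call, load_test): sync_call overlaps load_test ✓
Count: 10.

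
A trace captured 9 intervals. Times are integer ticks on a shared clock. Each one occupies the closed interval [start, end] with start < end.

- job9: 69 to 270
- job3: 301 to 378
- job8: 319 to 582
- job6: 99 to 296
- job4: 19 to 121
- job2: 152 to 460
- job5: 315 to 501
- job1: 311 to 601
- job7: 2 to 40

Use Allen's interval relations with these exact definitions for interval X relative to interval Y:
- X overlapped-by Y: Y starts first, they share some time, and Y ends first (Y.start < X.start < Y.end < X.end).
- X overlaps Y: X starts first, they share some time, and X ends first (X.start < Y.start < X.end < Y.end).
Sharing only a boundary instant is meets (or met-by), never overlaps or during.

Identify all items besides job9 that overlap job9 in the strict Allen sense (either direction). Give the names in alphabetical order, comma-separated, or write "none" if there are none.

job2, job4, job6

Target job9 = [69, 270].
job1 [311, 601] → after → no.
job2 [152, 460] → overlapped-by → yes.
job3 [301, 378] → after → no.
job4 [19, 121] → overlaps → yes.
job5 [315, 501] → after → no.
job6 [99, 296] → overlapped-by → yes.
job7 [2, 40] → before → no.
job8 [319, 582] → after → no.
Result: job2, job4, job6.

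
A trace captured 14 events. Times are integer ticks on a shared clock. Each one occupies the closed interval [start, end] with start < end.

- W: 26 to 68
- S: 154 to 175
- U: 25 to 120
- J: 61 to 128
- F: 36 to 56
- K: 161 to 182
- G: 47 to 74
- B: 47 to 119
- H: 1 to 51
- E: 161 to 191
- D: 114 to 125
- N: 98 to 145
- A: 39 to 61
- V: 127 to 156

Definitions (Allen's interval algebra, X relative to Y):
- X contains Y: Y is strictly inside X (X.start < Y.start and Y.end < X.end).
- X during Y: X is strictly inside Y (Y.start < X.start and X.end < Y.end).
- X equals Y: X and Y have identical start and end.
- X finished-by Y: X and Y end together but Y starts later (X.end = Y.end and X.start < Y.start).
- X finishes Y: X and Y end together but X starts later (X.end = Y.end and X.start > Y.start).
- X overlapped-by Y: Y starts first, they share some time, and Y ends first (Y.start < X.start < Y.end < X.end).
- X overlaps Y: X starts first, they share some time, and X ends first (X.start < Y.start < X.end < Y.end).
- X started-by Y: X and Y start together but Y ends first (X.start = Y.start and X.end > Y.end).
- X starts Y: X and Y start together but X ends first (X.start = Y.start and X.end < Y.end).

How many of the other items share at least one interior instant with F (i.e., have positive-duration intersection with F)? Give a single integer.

Target F = [36, 56].
A [39, 61] → overlapped-by → counts.
B [47, 119] → overlapped-by → counts.
D [114, 125] → after → no.
E [161, 191] → after → no.
G [47, 74] → overlapped-by → counts.
H [1, 51] → overlaps → counts.
J [61, 128] → after → no.
K [161, 182] → after → no.
N [98, 145] → after → no.
S [154, 175] → after → no.
U [25, 120] → contains → counts.
V [127, 156] → after → no.
W [26, 68] → contains → counts.
Total: 6.

6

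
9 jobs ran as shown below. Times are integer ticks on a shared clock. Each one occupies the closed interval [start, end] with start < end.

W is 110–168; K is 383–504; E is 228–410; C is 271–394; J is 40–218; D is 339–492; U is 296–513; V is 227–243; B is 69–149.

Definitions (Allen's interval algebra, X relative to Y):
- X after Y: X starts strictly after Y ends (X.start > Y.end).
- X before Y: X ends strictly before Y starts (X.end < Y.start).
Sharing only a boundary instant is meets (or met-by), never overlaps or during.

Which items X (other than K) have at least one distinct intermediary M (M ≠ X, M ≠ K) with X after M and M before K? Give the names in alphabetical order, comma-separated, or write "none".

C, D, E, U, V

Target K = [383, 504].
Intermediaries M with M before K: B, J, V, W.
Via B — items with X after B: C, D, E, U, V.
Via J — items with X after J: C, D, E, U, V.
Via V — items with X after V: C, D, U.
Via W — items with X after W: C, D, E, U, V.
Union: C, D, E, U, V.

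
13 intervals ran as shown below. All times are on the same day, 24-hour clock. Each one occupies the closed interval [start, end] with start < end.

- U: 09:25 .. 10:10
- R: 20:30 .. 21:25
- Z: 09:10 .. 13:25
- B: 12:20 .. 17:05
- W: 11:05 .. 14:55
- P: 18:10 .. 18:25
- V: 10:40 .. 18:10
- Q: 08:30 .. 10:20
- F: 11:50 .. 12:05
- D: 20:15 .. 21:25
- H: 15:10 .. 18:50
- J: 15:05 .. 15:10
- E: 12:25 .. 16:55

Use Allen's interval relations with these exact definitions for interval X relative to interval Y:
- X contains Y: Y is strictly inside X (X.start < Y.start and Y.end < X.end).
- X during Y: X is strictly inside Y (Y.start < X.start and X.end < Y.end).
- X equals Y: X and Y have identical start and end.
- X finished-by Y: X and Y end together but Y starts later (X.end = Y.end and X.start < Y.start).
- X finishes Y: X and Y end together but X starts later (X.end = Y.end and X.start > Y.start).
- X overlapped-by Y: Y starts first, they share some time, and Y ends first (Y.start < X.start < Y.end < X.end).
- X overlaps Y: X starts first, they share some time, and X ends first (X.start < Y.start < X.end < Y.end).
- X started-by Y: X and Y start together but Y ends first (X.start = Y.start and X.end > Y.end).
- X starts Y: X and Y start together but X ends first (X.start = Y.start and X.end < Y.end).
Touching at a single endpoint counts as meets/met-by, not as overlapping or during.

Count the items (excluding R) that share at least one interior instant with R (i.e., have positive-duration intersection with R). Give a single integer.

1

Target R = [20:30, 21:25].
B [12:20, 17:05] → before → no.
D [20:15, 21:25] → finished-by → counts.
E [12:25, 16:55] → before → no.
F [11:50, 12:05] → before → no.
H [15:10, 18:50] → before → no.
J [15:05, 15:10] → before → no.
P [18:10, 18:25] → before → no.
Q [08:30, 10:20] → before → no.
U [09:25, 10:10] → before → no.
V [10:40, 18:10] → before → no.
W [11:05, 14:55] → before → no.
Z [09:10, 13:25] → before → no.
Total: 1.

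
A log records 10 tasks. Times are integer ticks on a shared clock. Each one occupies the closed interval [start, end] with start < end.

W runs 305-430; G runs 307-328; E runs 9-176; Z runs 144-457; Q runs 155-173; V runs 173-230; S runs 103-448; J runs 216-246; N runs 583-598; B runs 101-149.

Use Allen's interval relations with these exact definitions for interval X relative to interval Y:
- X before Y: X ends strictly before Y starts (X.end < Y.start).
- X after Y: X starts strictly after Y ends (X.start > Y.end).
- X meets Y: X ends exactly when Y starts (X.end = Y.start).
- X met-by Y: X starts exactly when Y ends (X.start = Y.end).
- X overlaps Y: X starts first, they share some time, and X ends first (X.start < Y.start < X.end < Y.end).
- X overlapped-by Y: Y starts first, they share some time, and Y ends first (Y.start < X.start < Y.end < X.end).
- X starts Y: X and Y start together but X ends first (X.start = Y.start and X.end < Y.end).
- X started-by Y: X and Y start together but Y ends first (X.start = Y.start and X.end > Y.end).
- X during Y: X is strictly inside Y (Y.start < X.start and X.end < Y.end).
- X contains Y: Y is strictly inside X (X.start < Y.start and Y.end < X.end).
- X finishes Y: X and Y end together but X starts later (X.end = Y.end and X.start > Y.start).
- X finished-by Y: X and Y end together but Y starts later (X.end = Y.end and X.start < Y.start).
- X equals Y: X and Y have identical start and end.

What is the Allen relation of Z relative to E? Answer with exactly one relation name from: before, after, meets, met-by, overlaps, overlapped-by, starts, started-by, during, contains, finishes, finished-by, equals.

overlapped-by

Z = [144, 457]; E = [9, 176].
Compare endpoints: Z.start > E.start, Z.start < E.end, Z.end > E.start, Z.end > E.end.
That pattern is 'overlapped-by'.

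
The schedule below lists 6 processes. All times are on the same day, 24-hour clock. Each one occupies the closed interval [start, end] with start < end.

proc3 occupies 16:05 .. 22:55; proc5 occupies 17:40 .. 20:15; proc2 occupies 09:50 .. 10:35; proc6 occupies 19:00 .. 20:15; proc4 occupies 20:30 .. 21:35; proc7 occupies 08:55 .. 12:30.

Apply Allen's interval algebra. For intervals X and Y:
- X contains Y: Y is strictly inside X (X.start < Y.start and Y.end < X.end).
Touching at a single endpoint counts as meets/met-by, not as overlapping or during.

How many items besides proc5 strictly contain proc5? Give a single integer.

1

Target proc5 = [17:40, 20:15].
proc2 [09:50, 10:35] → before → no.
proc3 [16:05, 22:55] → contains → counts.
proc4 [20:30, 21:35] → after → no.
proc6 [19:00, 20:15] → finishes → no.
proc7 [08:55, 12:30] → before → no.
Total: 1.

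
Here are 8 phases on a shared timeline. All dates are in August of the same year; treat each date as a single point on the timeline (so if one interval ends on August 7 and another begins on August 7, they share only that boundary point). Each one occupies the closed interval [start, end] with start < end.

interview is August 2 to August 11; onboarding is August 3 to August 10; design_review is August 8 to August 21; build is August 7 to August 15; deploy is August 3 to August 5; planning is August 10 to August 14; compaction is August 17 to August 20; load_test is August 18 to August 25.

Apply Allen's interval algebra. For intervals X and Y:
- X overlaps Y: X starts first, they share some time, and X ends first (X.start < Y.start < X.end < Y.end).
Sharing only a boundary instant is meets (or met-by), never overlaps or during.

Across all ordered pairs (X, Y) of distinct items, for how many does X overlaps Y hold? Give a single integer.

8

Checking all 56 ordered pairs for relation 'overlaps'; matching pairs in alphabetical order:
(build, design_review): build overlaps design_review ✓
(compaction, load_test): compaction overlaps load_test ✓
(design_review, load_test): design_review overlaps load_test ✓
(interview, build): interview overlaps build ✓
(interview, design_review): interview overlaps design_review ✓
(interview, planning): interview overlaps planning ✓
(onboarding, build): onboarding overlaps build ✓
(onboarding, design_review): onboarding overlaps design_review ✓
Count: 8.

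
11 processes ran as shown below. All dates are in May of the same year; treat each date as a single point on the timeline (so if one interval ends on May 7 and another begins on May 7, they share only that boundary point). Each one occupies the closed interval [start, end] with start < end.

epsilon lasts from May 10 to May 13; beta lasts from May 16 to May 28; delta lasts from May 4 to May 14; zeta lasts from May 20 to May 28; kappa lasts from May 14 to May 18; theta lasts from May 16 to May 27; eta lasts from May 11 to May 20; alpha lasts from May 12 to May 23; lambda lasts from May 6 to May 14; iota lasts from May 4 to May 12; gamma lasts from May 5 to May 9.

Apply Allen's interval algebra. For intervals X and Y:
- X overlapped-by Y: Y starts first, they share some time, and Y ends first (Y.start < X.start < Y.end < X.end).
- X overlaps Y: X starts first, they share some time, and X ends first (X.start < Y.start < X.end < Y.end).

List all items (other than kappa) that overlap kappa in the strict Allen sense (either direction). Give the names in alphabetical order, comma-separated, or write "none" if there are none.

Target kappa = [May 14, May 18].
alpha [May 12, May 23] → contains → no.
beta [May 16, May 28] → overlapped-by → yes.
delta [May 4, May 14] → meets → no.
epsilon [May 10, May 13] → before → no.
eta [May 11, May 20] → contains → no.
gamma [May 5, May 9] → before → no.
iota [May 4, May 12] → before → no.
lambda [May 6, May 14] → meets → no.
theta [May 16, May 27] → overlapped-by → yes.
zeta [May 20, May 28] → after → no.
Result: beta, theta.

beta, theta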